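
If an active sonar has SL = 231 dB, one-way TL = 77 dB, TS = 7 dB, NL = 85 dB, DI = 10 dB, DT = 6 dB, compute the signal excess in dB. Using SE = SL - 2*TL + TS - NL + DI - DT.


3 dB


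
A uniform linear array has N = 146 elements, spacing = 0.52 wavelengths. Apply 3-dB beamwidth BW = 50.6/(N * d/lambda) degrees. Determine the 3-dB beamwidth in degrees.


0.67 deg


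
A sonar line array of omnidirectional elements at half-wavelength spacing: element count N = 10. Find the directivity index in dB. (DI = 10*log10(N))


10.0 dB


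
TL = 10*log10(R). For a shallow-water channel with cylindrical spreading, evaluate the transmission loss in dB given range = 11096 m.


TL = 10*log10(11096) = 40.45

40.45 dB


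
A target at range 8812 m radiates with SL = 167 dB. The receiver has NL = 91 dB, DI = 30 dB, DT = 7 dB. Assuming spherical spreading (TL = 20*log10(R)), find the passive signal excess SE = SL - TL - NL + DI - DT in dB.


20.1 dB


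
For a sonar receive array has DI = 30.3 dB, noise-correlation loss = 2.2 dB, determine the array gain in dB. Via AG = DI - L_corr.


28.1 dB


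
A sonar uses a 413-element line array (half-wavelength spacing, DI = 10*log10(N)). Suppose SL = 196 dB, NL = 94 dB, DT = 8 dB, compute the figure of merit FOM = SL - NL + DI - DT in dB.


120.16 dB


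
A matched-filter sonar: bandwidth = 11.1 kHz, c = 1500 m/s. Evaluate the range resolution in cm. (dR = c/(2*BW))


dR = c/(2*BW) = 1500 / (2 * 11.1e3) = 0.0676 m = 6.76 cm

6.76 cm


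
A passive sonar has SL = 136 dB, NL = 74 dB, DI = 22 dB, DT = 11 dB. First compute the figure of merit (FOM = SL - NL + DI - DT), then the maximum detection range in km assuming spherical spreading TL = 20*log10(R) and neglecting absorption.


Step 1: FOM = SL - NL + DI - DT = 136 - 74 + 22 - 11 = 73 dB
Step 2: at max range FOM = TL = 20*log10(R), so R = 10^(73/20) = 4466.84 m = 4.47 km

4.47 km


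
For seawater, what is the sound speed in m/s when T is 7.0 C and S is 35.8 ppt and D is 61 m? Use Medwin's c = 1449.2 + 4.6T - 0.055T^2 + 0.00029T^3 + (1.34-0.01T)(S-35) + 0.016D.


c = 1449.2 + 4.6*7.0 - 0.055*7.0^2 + 0.00029*7.0^3 + (1.34 - 0.01*7.0)*(35.8 - 35) + 0.016*61 = 1480.8

1480.8 m/s


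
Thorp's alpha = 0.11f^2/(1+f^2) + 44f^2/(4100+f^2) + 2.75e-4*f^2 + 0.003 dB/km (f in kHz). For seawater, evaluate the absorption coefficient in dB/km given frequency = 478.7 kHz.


f^2 = 229153.69
alpha = 0.11*229153.69/(1+229153.69) + 44*229153.69/(4100+229153.69) + 2.75e-4*229153.69 + 0.003 = 106.357

106.357 dB/km


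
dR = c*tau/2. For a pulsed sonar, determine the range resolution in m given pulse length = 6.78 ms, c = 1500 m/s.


5.085 m


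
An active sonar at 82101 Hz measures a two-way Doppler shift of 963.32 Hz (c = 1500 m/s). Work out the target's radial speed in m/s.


From fd = 2*f*v/c, v = c*fd/(2*f) = 1500 * 963.32 / (2*82101) = 8.8

8.8 m/s


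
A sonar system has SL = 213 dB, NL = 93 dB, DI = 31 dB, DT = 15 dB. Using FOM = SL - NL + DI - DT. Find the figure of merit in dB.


FOM = SL - NL + DI - DT = 213 - 93 + 31 - 15 = 136

136 dB


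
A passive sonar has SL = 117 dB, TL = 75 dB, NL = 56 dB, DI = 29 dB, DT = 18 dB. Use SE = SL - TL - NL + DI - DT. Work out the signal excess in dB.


SE = SL - TL - NL + DI - DT = 117 - 75 - 56 + 29 - 18 = -3

-3 dB


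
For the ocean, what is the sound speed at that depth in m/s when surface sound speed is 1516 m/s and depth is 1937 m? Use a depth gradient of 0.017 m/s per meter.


c = 1516 + 0.017 * 1937 = 1548.929

1548.929 m/s


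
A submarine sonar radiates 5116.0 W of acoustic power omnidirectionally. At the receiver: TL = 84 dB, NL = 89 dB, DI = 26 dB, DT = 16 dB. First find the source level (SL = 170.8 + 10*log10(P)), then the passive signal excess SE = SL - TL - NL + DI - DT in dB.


Step 1: SL = 170.8 + 10*log10(5116.0) = 207.89 dB
Step 2: SE = SL - TL - NL + DI - DT = 207.89 - 84 - 89 + 26 - 16 = 44.89

44.89 dB


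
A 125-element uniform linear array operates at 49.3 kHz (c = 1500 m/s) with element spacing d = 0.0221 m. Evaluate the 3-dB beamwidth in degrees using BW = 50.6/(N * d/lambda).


Step 1: lambda = 1500/49300 = 0.03043 m
Step 2: d/lambda = 0.0221/0.03043 = 0.7263
Step 3: BW = 50.6/(N * d/lambda) = 50.6/(125 * 0.7263) = 0.56

0.56 deg


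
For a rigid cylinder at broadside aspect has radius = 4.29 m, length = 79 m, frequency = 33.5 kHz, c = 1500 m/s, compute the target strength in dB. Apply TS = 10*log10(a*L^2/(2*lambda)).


lambda = 1500/33500 = 0.04478 m
TS = 10*log10(4.29*79^2/(2*0.04478)) = 54.76

54.76 dB


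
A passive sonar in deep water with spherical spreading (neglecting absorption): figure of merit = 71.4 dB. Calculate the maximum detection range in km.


At max range FOM = TL, so 20*log10(R) = 71.4
R = 10^(71.4/20) = 3715.35 m = 3.72 km

3.72 km


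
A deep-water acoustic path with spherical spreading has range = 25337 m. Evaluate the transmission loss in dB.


TL = 20*log10(25337) = 88.08

88.08 dB


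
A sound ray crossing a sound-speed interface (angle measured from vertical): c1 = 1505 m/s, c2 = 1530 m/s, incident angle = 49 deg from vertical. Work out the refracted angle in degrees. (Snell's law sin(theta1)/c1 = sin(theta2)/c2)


sin(theta2) = (c2/c1)*sin(theta1) = (1530/1505)*sin(49 deg) = 0.76725
theta2 = arcsin(0.76725) = 50.11

50.11 deg


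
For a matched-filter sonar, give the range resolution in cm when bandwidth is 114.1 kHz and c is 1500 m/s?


0.66 cm


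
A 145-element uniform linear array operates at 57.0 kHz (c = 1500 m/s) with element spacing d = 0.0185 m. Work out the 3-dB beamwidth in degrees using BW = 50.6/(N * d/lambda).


Step 1: lambda = 1500/57000 = 0.02632 m
Step 2: d/lambda = 0.0185/0.02632 = 0.7029
Step 3: BW = 50.6/(N * d/lambda) = 50.6/(145 * 0.7029) = 0.5

0.5 deg


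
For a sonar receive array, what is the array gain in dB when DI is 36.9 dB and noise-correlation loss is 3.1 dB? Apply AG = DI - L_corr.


AG = DI - L_corr = 36.9 - 3.1 = 33.8

33.8 dB


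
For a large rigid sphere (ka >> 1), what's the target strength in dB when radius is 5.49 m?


8.77 dB


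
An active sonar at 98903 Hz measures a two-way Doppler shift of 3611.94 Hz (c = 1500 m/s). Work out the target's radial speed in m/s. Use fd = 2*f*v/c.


From fd = 2*f*v/c, v = c*fd/(2*f) = 1500 * 3611.94 / (2*98903) = 27.39

27.39 m/s


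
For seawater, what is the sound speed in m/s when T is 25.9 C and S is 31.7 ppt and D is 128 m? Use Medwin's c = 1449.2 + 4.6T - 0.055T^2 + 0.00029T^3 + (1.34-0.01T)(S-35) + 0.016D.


1534.96 m/s


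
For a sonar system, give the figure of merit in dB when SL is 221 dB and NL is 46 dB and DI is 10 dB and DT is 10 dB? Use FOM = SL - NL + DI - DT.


175 dB


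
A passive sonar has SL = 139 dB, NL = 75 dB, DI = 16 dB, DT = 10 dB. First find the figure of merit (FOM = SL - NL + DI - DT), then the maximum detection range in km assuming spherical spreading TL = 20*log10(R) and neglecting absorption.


Step 1: FOM = SL - NL + DI - DT = 139 - 75 + 16 - 10 = 70 dB
Step 2: at max range FOM = TL = 20*log10(R), so R = 10^(70/20) = 3162.28 m = 3.16 km

3.16 km


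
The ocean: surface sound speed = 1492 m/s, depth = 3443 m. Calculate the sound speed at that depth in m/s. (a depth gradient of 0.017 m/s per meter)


1550.531 m/s


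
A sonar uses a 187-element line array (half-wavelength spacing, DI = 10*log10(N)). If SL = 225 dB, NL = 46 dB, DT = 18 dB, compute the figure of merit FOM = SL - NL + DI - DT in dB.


Step 1: DI = 10*log10(187) = 22.72 dB
Step 2: FOM = SL - NL + DI - DT = 225 - 46 + 22.72 - 18 = 183.72

183.72 dB


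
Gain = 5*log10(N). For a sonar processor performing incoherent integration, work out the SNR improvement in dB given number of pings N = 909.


14.79 dB


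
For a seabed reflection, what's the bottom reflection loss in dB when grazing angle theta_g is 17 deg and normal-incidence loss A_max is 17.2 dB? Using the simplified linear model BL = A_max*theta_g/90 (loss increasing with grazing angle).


BL = A_max * theta_g / 90 = 17.2 * 17 / 90 = 3.25

3.25 dB


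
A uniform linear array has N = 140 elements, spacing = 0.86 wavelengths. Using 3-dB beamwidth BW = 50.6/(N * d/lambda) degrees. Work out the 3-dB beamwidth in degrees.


BW = 50.6 / (140 * 0.86) = 50.6 / 120.4 = 0.42

0.42 deg


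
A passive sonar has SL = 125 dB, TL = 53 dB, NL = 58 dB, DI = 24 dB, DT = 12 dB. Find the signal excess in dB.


SE = SL - TL - NL + DI - DT = 125 - 53 - 58 + 24 - 12 = 26

26 dB


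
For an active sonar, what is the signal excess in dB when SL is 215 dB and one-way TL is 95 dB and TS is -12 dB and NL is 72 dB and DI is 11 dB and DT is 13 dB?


SE = SL - 2*TL + TS - NL + DI - DT = 215 - 2*95 + (-12) - 72 + 11 - 13 = -61

-61 dB


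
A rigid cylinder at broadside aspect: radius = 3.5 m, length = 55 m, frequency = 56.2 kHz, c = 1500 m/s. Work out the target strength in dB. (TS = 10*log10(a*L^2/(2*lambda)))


lambda = 1500/56200 = 0.02669 m
TS = 10*log10(3.5*55^2/(2*0.02669)) = 52.97

52.97 dB


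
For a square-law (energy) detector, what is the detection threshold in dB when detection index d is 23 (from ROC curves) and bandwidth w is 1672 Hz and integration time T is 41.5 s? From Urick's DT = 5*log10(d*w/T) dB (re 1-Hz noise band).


14.83 dB


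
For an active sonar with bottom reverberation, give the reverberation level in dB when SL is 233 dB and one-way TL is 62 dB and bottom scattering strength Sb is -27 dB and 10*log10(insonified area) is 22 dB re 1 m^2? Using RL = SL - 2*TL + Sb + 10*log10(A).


RL = SL - 2*TL + Sb + 10*log10(A) = 233 - 2*62 + (-27) + 22 = 104

104 dB


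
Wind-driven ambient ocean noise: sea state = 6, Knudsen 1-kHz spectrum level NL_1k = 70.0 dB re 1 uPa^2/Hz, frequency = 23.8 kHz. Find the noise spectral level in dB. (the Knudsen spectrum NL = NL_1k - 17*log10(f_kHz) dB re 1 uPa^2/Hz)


46.6 dB


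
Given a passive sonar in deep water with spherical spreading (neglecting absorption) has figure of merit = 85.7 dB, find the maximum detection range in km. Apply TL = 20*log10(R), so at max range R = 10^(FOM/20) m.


At max range FOM = TL, so 20*log10(R) = 85.7
R = 10^(85.7/20) = 19275.25 m = 19.28 km

19.28 km


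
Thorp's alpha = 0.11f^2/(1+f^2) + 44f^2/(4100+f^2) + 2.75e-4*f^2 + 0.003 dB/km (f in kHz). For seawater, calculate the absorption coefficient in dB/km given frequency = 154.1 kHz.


f^2 = 23746.81
alpha = 0.11*23746.81/(1+23746.81) + 44*23746.81/(4100+23746.81) + 2.75e-4*23746.81 + 0.003 = 44.165

44.165 dB/km


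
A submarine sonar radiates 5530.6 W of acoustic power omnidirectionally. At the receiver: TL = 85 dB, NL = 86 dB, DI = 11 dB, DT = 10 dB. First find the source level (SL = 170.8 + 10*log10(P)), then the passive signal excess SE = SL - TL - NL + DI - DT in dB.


Step 1: SL = 170.8 + 10*log10(5530.6) = 208.23 dB
Step 2: SE = SL - TL - NL + DI - DT = 208.23 - 85 - 86 + 11 - 10 = 38.23

38.23 dB


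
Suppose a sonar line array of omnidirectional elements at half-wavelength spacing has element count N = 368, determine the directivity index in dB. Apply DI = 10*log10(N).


25.66 dB


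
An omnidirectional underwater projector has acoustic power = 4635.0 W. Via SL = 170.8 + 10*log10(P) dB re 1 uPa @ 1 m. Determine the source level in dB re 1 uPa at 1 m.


207.46 dB


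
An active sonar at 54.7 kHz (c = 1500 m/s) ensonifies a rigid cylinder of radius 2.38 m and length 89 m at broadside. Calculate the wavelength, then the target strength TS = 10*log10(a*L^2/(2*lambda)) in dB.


Step 1: lambda = c/f = 1500/54700 = 0.02742 m
Step 2: TS = 10*log10(a*L^2/(2*lambda)) = 10*log10(2.38*89^2/(2*0.02742)) = 55.36

55.36 dB


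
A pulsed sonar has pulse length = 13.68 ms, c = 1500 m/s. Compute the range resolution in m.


dR = c*tau/2 = 1500 * 13.68e-3 / 2 = 10.26

10.26 m


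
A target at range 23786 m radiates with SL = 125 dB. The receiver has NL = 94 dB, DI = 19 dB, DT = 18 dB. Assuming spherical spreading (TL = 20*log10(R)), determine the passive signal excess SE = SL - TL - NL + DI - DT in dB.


Step 1: TL = 20*log10(23786) = 87.53 dB
Step 2: SE = 125 - 87.53 - 94 + 19 - 18 = -55.53

-55.53 dB


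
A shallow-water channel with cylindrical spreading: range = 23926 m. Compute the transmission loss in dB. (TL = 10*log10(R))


TL = 10*log10(23926) = 43.79

43.79 dB


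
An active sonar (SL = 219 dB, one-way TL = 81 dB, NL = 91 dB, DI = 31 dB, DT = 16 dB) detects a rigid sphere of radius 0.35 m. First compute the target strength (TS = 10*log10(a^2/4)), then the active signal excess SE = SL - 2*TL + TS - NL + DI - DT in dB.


Step 1: TS = 10*log10(0.35^2/4) = -15.14 dB
Step 2: SE = SL - 2*TL + TS - NL + DI - DT = 219 - 2*81 + (-15.14) - 91 + 31 - 16 = -34.14

-34.14 dB


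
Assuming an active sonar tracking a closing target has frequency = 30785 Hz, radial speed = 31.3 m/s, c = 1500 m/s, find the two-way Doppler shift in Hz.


1284.76 Hz


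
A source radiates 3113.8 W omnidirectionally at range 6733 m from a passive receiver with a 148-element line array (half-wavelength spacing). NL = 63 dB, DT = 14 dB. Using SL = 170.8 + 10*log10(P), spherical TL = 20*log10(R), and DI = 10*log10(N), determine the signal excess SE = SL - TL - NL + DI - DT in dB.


Step 1: SL = 170.8 + 10*log10(3113.8) = 205.73 dB
Step 2: TL = 20*log10(6733) = 76.56 dB
Step 3: DI = 10*log10(148) = 21.7 dB
Step 4: SE = SL - TL - NL + DI - DT = 205.73 - 76.56 - 63 + 21.7 - 14 = 73.87

73.87 dB


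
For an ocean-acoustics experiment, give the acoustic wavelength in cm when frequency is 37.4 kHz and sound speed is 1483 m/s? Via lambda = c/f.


lambda = c/f = 1483 / 37400 = 0.0397 m = 3.97 cm

3.97 cm


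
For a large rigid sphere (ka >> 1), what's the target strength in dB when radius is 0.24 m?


TS = 10*log10(0.24^2 / 4) = 10*log10(0.0144) = -18.42

-18.42 dB


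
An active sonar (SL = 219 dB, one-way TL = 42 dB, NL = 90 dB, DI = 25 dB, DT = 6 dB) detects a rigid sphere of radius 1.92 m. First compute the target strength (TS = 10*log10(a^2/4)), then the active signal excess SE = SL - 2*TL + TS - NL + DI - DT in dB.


Step 1: TS = 10*log10(1.92^2/4) = -0.35 dB
Step 2: SE = SL - 2*TL + TS - NL + DI - DT = 219 - 2*42 + (-0.35) - 90 + 25 - 6 = 63.65

63.65 dB


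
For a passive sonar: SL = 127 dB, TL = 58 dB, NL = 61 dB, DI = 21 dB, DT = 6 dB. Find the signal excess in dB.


SE = SL - TL - NL + DI - DT = 127 - 58 - 61 + 21 - 6 = 23

23 dB


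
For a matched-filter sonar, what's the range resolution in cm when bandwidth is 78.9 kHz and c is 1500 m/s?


dR = c/(2*BW) = 1500 / (2 * 78.9e3) = 0.0095 m = 0.95 cm

0.95 cm


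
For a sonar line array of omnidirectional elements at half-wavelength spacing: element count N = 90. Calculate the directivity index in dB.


DI = 10*log10(90) = 19.54

19.54 dB


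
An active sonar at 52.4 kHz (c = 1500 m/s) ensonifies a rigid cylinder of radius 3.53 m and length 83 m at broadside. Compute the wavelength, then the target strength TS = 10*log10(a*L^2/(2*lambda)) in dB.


Step 1: lambda = c/f = 1500/52400 = 0.02863 m
Step 2: TS = 10*log10(a*L^2/(2*lambda)) = 10*log10(3.53*83^2/(2*0.02863)) = 56.28

56.28 dB


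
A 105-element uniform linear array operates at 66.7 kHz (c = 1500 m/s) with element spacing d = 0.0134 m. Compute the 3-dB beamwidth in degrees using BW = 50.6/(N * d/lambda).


0.81 deg


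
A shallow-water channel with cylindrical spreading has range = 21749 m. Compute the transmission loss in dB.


43.37 dB


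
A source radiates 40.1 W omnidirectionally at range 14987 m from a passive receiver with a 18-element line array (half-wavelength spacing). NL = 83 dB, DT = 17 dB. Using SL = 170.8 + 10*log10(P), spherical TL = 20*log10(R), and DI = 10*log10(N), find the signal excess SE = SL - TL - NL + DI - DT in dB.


Step 1: SL = 170.8 + 10*log10(40.1) = 186.83 dB
Step 2: TL = 20*log10(14987) = 83.51 dB
Step 3: DI = 10*log10(18) = 12.55 dB
Step 4: SE = SL - TL - NL + DI - DT = 186.83 - 83.51 - 83 + 12.55 - 17 = 15.87

15.87 dB


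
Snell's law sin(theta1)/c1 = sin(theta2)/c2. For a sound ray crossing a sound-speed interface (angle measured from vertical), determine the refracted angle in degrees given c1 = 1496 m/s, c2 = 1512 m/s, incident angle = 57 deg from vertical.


sin(theta2) = (c2/c1)*sin(theta1) = (1512/1496)*sin(57 deg) = 0.84764
theta2 = arcsin(0.84764) = 57.96

57.96 deg


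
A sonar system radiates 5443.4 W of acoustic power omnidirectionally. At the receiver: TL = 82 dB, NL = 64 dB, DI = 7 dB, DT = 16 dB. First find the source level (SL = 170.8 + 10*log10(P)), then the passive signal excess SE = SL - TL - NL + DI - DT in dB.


Step 1: SL = 170.8 + 10*log10(5443.4) = 208.16 dB
Step 2: SE = SL - TL - NL + DI - DT = 208.16 - 82 - 64 + 7 - 16 = 53.16

53.16 dB


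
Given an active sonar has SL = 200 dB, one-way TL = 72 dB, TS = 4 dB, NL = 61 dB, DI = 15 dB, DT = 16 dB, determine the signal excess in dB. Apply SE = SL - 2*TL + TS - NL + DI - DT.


-2 dB


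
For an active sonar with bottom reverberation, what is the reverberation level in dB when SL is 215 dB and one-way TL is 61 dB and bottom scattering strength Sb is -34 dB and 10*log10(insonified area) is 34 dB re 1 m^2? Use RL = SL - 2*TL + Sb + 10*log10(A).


93 dB


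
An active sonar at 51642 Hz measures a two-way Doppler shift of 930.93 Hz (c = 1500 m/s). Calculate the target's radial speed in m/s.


13.52 m/s


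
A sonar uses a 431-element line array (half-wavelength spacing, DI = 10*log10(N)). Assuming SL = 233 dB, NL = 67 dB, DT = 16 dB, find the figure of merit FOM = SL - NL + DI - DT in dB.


176.34 dB


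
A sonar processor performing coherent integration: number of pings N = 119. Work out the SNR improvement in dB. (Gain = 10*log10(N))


Gain = 10*log10(119) = 20.76

20.76 dB


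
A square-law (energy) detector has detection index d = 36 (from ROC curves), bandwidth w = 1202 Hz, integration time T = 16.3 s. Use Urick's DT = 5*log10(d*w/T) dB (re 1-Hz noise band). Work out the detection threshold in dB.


DT = 5*log10(d*w/T) = 5*log10(36 * 1202 / 16.3) = 5*log10(2654.72) = 17.12

17.12 dB


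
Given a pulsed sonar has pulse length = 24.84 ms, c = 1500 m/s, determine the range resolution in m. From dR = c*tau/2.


18.63 m


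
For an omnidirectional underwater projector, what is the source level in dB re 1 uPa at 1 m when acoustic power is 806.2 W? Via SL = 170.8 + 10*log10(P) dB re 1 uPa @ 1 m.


SL = 170.8 + 10*log10(806.2) = 170.8 + 29.06 = 199.86

199.86 dB


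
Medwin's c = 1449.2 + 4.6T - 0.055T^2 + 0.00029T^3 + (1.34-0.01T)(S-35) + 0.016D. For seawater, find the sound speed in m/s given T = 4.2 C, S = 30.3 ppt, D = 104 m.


c = 1449.2 + 4.6*4.2 - 0.055*4.2^2 + 0.00029*4.2^3 + (1.34 - 0.01*4.2)*(30.3 - 35) + 0.016*104 = 1463.13

1463.13 m/s


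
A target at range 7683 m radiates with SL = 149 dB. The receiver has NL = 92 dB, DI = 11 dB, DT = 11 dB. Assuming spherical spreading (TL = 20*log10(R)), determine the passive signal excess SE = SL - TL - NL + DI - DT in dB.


Step 1: TL = 20*log10(7683) = 77.71 dB
Step 2: SE = 149 - 77.71 - 92 + 11 - 11 = -20.71

-20.71 dB


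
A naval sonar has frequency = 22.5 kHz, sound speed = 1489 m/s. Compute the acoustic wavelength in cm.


6.62 cm


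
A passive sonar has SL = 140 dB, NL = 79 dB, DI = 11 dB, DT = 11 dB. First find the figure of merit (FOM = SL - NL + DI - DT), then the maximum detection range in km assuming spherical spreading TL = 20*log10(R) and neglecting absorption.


Step 1: FOM = SL - NL + DI - DT = 140 - 79 + 11 - 11 = 61 dB
Step 2: at max range FOM = TL = 20*log10(R), so R = 10^(61/20) = 1122.02 m = 1.12 km

1.12 km


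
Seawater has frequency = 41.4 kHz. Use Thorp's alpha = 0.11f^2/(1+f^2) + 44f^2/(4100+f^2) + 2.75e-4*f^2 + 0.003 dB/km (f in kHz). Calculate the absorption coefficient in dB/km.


13.556 dB/km


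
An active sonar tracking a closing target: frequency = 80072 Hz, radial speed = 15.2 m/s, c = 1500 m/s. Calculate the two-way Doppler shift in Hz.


fd = 2*f*v/c = 2 * 80072 * 15.2 / 1500 = 1622.79

1622.79 Hz


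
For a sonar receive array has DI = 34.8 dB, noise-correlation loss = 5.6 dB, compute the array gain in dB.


AG = DI - L_corr = 34.8 - 5.6 = 29.2

29.2 dB


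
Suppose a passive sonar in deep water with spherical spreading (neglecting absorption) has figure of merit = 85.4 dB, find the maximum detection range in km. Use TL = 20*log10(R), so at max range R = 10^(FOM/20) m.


18.62 km


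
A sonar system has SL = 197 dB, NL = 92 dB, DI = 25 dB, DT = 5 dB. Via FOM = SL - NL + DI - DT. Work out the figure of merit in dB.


FOM = SL - NL + DI - DT = 197 - 92 + 25 - 5 = 125

125 dB


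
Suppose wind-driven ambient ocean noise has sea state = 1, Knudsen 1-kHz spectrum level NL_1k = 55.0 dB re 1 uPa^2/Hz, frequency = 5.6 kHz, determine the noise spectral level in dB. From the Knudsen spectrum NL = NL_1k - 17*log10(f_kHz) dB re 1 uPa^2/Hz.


NL = NL_1k - 17*log10(f_kHz) = 55.0 - 17*log10(5.6) = 55.0 - (12.72) = 42.28

42.28 dB


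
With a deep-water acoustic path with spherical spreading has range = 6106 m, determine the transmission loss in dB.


TL = 20*log10(6106) = 75.72

75.72 dB


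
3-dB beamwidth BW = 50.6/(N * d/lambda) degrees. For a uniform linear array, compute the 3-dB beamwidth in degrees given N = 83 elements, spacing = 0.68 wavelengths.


BW = 50.6 / (83 * 0.68) = 50.6 / 56.44 = 0.9

0.9 deg


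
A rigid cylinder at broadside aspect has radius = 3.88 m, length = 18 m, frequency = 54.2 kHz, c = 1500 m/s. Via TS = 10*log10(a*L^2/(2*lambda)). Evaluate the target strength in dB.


43.56 dB


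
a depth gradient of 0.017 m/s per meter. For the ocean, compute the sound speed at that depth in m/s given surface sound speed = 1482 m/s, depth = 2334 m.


c = 1482 + 0.017 * 2334 = 1521.678

1521.678 m/s


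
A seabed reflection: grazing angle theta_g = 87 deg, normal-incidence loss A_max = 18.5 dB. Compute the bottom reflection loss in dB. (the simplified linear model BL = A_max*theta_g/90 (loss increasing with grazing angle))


BL = A_max * theta_g / 90 = 18.5 * 87 / 90 = 17.88

17.88 dB


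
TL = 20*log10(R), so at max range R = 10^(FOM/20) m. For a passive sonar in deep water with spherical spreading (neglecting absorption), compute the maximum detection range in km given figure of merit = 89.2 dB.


At max range FOM = TL, so 20*log10(R) = 89.2
R = 10^(89.2/20) = 28840.32 m = 28.84 km

28.84 km


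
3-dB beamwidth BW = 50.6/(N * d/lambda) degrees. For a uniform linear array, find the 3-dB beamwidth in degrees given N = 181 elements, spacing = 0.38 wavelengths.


0.74 deg


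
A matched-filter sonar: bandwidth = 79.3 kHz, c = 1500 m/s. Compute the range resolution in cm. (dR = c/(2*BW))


0.95 cm


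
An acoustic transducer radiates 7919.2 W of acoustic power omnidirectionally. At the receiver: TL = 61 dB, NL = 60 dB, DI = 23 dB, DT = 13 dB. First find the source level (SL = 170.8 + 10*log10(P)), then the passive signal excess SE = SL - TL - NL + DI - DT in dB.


Step 1: SL = 170.8 + 10*log10(7919.2) = 209.79 dB
Step 2: SE = SL - TL - NL + DI - DT = 209.79 - 61 - 60 + 23 - 13 = 98.79

98.79 dB


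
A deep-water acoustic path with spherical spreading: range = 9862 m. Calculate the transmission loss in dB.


TL = 20*log10(9862) = 79.88

79.88 dB


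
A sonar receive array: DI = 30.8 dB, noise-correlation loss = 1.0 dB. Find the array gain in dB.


AG = DI - L_corr = 30.8 - 1.0 = 29.8

29.8 dB


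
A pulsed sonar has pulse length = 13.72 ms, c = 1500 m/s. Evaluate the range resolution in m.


10.29 m


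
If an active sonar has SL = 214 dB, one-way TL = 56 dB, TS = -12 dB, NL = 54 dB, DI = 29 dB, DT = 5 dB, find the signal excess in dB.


SE = SL - 2*TL + TS - NL + DI - DT = 214 - 2*56 + (-12) - 54 + 29 - 5 = 60

60 dB


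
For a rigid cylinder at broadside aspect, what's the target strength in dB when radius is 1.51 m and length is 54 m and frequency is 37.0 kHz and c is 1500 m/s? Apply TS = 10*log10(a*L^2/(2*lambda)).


lambda = 1500/37000 = 0.04054 m
TS = 10*log10(1.51*54^2/(2*0.04054)) = 47.35

47.35 dB


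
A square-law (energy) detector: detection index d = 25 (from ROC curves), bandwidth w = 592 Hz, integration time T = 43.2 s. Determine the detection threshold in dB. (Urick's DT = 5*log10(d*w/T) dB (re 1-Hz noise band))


DT = 5*log10(d*w/T) = 5*log10(25 * 592 / 43.2) = 5*log10(342.59) = 12.67

12.67 dB


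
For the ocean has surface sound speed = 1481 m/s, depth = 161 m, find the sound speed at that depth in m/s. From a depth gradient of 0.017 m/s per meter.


c = 1481 + 0.017 * 161 = 1483.737

1483.737 m/s


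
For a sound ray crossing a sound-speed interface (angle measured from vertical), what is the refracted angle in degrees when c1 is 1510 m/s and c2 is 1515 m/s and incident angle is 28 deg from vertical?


sin(theta2) = (c2/c1)*sin(theta1) = (1515/1510)*sin(28 deg) = 0.47103
theta2 = arcsin(0.47103) = 28.1

28.1 deg


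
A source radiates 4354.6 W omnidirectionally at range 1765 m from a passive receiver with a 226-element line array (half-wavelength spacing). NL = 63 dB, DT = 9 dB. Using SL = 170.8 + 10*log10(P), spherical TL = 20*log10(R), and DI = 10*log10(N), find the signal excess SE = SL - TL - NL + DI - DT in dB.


93.8 dB


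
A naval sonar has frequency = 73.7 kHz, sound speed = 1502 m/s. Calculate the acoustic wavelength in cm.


2.04 cm


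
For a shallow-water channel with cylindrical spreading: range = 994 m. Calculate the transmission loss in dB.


TL = 10*log10(994) = 29.97

29.97 dB


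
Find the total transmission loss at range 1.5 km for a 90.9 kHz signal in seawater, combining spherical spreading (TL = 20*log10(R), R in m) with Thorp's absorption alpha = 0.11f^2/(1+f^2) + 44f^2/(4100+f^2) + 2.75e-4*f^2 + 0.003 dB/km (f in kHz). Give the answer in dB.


Step 1 (Thorp): alpha = 0.11*8262.81/(1+8262.81) + 44*8262.81/(4100+8262.81) + 2.75e-4*8262.81 + 0.003 = 31.7931 dB/km
Step 2: TL_spread = 20*log10(1500) = 63.52 dB
Step 3: TL_abs = alpha*R = 31.7931 * 1.5 = 47.69 dB
Step 4: TL_total = 63.52 + 47.69 = 111.21

111.21 dB


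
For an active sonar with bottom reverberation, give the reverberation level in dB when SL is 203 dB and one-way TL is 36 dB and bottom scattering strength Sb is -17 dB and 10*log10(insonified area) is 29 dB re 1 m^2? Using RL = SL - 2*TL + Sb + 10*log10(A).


143 dB


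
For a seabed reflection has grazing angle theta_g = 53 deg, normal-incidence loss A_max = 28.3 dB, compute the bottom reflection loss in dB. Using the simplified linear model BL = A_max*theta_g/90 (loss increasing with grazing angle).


16.67 dB


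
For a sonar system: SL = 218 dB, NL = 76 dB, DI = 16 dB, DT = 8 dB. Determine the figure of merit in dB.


FOM = SL - NL + DI - DT = 218 - 76 + 16 - 8 = 150

150 dB


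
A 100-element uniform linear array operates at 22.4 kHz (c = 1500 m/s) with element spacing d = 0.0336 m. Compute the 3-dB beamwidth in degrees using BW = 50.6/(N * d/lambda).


Step 1: lambda = 1500/22400 = 0.06696 m
Step 2: d/lambda = 0.0336/0.06696 = 0.5018
Step 3: BW = 50.6/(N * d/lambda) = 50.6/(100 * 0.5018) = 1.01

1.01 deg


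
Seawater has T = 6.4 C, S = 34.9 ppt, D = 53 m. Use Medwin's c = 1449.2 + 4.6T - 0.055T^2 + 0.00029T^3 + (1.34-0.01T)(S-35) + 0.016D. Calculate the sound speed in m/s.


c = 1449.2 + 4.6*6.4 - 0.055*6.4^2 + 0.00029*6.4^3 + (1.34 - 0.01*6.4)*(34.9 - 35) + 0.016*53 = 1477.18

1477.18 m/s


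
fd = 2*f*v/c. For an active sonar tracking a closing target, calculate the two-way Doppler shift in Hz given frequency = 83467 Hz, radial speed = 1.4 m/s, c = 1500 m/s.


fd = 2*f*v/c = 2 * 83467 * 1.4 / 1500 = 155.81

155.81 Hz


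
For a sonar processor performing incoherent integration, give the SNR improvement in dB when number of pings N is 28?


Gain = 5*log10(28) = 7.24

7.24 dB


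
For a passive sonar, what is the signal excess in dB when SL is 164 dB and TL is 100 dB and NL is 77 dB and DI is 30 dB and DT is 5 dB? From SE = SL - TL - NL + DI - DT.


SE = SL - TL - NL + DI - DT = 164 - 100 - 77 + 30 - 5 = 12

12 dB


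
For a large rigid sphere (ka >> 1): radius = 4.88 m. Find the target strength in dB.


TS = 10*log10(4.88^2 / 4) = 10*log10(5.9536) = 7.75

7.75 dB


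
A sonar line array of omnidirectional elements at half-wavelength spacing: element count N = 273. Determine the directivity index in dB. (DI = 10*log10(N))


24.36 dB


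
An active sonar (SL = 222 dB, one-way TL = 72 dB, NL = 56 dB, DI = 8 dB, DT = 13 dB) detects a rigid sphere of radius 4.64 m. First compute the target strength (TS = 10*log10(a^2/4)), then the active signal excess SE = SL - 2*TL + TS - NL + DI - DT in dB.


Step 1: TS = 10*log10(4.64^2/4) = 7.31 dB
Step 2: SE = SL - 2*TL + TS - NL + DI - DT = 222 - 2*72 + (7.31) - 56 + 8 - 13 = 24.31

24.31 dB


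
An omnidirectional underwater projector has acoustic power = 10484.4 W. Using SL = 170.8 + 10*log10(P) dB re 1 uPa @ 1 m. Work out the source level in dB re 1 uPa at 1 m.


SL = 170.8 + 10*log10(10484.4) = 170.8 + 40.21 = 211.01

211.01 dB


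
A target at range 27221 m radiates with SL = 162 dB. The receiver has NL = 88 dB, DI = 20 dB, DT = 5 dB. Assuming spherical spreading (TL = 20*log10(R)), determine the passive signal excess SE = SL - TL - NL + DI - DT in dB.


Step 1: TL = 20*log10(27221) = 88.7 dB
Step 2: SE = 162 - 88.7 - 88 + 20 - 5 = 0.3

0.3 dB


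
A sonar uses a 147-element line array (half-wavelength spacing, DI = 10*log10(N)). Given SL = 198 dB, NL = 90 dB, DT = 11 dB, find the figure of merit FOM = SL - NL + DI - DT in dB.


Step 1: DI = 10*log10(147) = 21.67 dB
Step 2: FOM = SL - NL + DI - DT = 198 - 90 + 21.67 - 11 = 118.67

118.67 dB


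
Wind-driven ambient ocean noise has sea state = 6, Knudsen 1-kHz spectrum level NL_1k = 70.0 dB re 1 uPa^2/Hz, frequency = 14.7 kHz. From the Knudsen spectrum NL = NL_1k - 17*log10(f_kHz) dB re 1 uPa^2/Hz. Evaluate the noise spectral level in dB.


50.16 dB


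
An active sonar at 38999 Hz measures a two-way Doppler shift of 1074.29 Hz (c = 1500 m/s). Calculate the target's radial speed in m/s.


20.66 m/s


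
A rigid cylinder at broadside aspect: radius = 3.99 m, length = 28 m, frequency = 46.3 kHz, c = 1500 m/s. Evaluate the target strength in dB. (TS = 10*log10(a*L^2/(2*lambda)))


46.84 dB


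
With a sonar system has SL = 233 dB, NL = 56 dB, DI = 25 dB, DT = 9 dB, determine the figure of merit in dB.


193 dB


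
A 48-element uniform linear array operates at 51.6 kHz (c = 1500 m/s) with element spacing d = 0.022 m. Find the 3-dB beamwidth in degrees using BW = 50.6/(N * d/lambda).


1.39 deg


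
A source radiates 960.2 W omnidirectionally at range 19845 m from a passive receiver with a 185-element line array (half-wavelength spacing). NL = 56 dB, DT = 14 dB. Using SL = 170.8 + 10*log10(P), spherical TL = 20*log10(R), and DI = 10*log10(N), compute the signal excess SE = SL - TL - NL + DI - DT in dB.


67.34 dB


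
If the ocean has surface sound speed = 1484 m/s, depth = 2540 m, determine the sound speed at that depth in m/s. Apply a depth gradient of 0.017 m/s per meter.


c = 1484 + 0.017 * 2540 = 1527.18

1527.18 m/s


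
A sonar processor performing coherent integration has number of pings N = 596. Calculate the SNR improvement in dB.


27.75 dB


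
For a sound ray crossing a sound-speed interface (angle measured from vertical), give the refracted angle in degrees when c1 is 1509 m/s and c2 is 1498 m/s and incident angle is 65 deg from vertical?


64.12 deg


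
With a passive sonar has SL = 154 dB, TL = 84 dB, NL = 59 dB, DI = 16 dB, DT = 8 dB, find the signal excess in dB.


SE = SL - TL - NL + DI - DT = 154 - 84 - 59 + 16 - 8 = 19

19 dB


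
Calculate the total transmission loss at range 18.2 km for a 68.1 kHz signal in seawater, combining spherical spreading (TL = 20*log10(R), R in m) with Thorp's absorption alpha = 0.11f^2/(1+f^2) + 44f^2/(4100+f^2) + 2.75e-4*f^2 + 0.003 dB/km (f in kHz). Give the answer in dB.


535.5 dB


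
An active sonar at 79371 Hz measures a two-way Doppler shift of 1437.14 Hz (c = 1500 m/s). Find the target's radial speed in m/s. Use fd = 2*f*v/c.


13.58 m/s


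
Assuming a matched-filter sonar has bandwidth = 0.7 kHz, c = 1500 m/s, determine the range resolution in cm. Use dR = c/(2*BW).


107.14 cm


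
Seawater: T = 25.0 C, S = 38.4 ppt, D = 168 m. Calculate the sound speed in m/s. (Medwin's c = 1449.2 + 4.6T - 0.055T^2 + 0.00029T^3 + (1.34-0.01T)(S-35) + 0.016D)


c = 1449.2 + 4.6*25.0 - 0.055*25.0^2 + 0.00029*25.0^3 + (1.34 - 0.01*25.0)*(38.4 - 35) + 0.016*168 = 1540.75

1540.75 m/s


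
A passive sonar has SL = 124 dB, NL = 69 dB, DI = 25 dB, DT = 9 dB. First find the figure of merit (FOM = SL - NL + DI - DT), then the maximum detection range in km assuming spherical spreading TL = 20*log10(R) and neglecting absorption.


Step 1: FOM = SL - NL + DI - DT = 124 - 69 + 25 - 9 = 71 dB
Step 2: at max range FOM = TL = 20*log10(R), so R = 10^(71/20) = 3548.13 m = 3.55 km

3.55 km


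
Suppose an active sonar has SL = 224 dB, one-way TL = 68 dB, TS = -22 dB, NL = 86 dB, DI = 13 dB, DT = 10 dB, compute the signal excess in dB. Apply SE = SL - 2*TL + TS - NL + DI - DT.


-17 dB


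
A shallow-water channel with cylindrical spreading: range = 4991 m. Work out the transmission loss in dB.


TL = 10*log10(4991) = 36.98

36.98 dB


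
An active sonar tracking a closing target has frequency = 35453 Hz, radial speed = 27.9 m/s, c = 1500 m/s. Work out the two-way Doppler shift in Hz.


fd = 2*f*v/c = 2 * 35453 * 27.9 / 1500 = 1318.85

1318.85 Hz


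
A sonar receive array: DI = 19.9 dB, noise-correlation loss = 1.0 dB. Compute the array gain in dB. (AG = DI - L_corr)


18.9 dB


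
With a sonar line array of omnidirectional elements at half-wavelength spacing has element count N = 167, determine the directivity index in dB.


DI = 10*log10(167) = 22.23

22.23 dB


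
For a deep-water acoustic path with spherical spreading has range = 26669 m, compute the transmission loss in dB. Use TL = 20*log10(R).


TL = 20*log10(26669) = 88.52

88.52 dB


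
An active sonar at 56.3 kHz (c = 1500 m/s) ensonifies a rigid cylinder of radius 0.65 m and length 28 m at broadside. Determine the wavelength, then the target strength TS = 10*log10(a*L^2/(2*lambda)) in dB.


Step 1: lambda = c/f = 1500/56300 = 0.02664 m
Step 2: TS = 10*log10(a*L^2/(2*lambda)) = 10*log10(0.65*28^2/(2*0.02664)) = 39.81

39.81 dB


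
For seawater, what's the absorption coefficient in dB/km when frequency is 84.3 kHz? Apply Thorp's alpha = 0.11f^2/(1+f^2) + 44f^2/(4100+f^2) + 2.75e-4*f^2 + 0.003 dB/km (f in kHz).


29.969 dB/km


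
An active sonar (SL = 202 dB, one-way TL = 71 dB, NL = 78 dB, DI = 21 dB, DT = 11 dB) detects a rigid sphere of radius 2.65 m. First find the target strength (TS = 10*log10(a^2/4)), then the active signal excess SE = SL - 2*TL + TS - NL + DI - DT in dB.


Step 1: TS = 10*log10(2.65^2/4) = 2.44 dB
Step 2: SE = SL - 2*TL + TS - NL + DI - DT = 202 - 2*71 + (2.44) - 78 + 21 - 11 = -5.56

-5.56 dB


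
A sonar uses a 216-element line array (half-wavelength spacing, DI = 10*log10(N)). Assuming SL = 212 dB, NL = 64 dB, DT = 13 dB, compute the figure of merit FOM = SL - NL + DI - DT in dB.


Step 1: DI = 10*log10(216) = 23.34 dB
Step 2: FOM = SL - NL + DI - DT = 212 - 64 + 23.34 - 13 = 158.34

158.34 dB


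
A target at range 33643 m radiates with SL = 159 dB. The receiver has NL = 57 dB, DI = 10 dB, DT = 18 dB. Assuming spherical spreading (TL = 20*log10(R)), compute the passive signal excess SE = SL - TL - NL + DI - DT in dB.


3.46 dB


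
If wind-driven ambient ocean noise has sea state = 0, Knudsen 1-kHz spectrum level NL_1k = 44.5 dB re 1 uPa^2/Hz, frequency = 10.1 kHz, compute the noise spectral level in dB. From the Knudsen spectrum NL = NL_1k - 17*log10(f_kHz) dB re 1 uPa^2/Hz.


27.43 dB


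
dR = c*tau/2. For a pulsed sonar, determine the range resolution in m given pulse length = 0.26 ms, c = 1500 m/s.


0.195 m


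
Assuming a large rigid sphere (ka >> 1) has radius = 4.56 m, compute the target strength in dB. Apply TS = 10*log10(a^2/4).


TS = 10*log10(4.56^2 / 4) = 10*log10(5.1984) = 7.16

7.16 dB


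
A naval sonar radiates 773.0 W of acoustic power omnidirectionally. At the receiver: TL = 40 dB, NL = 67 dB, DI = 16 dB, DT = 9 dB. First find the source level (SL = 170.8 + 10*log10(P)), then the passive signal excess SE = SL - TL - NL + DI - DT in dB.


Step 1: SL = 170.8 + 10*log10(773.0) = 199.68 dB
Step 2: SE = SL - TL - NL + DI - DT = 199.68 - 40 - 67 + 16 - 9 = 99.68

99.68 dB


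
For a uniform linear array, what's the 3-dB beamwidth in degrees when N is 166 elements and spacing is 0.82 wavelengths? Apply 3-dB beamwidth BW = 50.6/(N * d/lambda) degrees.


BW = 50.6 / (166 * 0.82) = 50.6 / 136.12 = 0.37

0.37 deg


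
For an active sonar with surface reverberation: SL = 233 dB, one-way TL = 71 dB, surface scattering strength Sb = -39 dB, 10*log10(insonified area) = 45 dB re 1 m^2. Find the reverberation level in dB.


RL = SL - 2*TL + Sb + 10*log10(A) = 233 - 2*71 + (-39) + 45 = 97

97 dB


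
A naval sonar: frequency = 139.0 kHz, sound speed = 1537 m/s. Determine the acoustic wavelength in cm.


lambda = c/f = 1537 / 139000 = 0.0111 m = 1.11 cm

1.11 cm


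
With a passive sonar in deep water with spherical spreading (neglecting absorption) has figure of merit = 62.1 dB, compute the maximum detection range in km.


At max range FOM = TL, so 20*log10(R) = 62.1
R = 10^(62.1/20) = 1273.5 m = 1.27 km

1.27 km


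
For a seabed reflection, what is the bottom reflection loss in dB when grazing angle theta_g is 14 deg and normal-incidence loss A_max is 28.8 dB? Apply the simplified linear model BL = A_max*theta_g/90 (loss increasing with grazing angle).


BL = A_max * theta_g / 90 = 28.8 * 14 / 90 = 4.48

4.48 dB


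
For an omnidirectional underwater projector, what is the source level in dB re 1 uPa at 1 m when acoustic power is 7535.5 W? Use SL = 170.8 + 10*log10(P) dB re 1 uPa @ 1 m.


SL = 170.8 + 10*log10(7535.5) = 170.8 + 38.77 = 209.57

209.57 dB


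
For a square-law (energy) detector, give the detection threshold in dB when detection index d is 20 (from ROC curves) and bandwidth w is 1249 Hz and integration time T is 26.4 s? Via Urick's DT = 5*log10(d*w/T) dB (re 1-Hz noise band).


14.88 dB


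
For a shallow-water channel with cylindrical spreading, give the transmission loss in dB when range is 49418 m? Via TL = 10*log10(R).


TL = 10*log10(49418) = 46.94

46.94 dB


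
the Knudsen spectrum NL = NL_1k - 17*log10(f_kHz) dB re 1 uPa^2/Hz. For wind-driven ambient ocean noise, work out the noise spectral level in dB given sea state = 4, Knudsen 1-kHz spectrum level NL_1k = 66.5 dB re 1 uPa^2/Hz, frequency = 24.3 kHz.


NL = NL_1k - 17*log10(f_kHz) = 66.5 - 17*log10(24.3) = 66.5 - (23.56) = 42.94

42.94 dB


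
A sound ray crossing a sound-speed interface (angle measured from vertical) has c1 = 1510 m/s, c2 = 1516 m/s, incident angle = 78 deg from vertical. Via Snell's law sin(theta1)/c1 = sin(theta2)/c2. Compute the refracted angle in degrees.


sin(theta2) = (c2/c1)*sin(theta1) = (1516/1510)*sin(78 deg) = 0.98203
theta2 = arcsin(0.98203) = 79.12

79.12 deg


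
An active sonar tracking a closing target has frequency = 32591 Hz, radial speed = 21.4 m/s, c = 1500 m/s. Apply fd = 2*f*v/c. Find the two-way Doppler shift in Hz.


fd = 2*f*v/c = 2 * 32591 * 21.4 / 1500 = 929.93

929.93 Hz
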